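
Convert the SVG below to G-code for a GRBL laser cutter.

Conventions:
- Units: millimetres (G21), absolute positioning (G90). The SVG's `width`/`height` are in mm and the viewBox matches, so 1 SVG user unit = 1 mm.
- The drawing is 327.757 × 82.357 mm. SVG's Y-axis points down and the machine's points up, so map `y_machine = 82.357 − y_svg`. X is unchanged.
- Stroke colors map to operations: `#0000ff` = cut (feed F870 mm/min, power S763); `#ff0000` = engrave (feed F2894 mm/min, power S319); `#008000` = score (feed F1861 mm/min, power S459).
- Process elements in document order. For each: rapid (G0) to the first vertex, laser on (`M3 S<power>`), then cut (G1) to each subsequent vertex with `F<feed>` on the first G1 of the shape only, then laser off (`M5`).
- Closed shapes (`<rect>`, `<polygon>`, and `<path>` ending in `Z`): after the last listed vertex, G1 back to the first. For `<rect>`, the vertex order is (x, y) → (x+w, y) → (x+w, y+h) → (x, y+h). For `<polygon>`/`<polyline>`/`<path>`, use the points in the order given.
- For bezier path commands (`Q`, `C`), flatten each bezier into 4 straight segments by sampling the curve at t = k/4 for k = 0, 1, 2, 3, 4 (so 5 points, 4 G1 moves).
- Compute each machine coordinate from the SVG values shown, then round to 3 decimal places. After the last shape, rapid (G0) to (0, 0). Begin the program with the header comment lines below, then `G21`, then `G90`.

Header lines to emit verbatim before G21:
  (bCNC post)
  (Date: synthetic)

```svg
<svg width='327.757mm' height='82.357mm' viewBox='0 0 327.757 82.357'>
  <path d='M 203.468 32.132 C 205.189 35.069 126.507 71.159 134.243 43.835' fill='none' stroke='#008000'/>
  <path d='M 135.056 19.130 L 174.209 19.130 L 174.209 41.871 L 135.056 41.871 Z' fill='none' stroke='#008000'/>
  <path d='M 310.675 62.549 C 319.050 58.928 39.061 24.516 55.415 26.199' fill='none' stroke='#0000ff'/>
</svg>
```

viewBox `0 0 327.757 82.357` with mm width/height → 1 unit = 1 mm. Flip: y_m = 82.357 − y_svg.

**Shape 1** — `<path>` cubic bezier, stroke `#008000` → score (S459, F1861). Control points (SVG): P0=(203.468,32.132), P1=(205.189,35.069), P2=(126.507,71.159), P3=(134.243,43.835); sampled at t=k/4. Machine vertices: (203.468,50.225) → (192.290,43.315) → (166.600,33.026) → (142.038,28.410) → (134.243,38.522). Open path.

**Shape 2** — `<path>` rectangle, stroke `#008000` → score (S459, F1861). Machine vertices: (135.056,63.227) → (174.209,63.227) → (174.209,40.486) → (135.056,40.486) → (135.056,63.227). Closed: final G1 returns to the first vertex.

**Shape 3** — `<path>` cubic bezier, stroke `#0000ff` → cut (S763, F870). Control points (SVG): P0=(310.675,62.549), P1=(319.050,58.928), P2=(39.061,24.516), P3=(55.415,26.199); sampled at t=k/4. Machine vertices: (310.675,19.808) → (272.024,27.252) → (180.053,39.972) → (89.578,51.698) → (55.415,56.158). Open path.

(bCNC post)
(Date: synthetic)
G21
G90
G0 X203.468 Y50.225
M3 S459
G1 X192.290 Y43.315 F1861
G1 X166.600 Y33.026
G1 X142.038 Y28.410
G1 X134.243 Y38.522
M5
G0 X135.056 Y63.227
M3 S459
G1 X174.209 Y63.227 F1861
G1 X174.209 Y40.486
G1 X135.056 Y40.486
G1 X135.056 Y63.227
M5
G0 X310.675 Y19.808
M3 S763
G1 X272.024 Y27.252 F870
G1 X180.053 Y39.972
G1 X89.578 Y51.698
G1 X55.415 Y56.158
M5
G0 X0.000 Y0.000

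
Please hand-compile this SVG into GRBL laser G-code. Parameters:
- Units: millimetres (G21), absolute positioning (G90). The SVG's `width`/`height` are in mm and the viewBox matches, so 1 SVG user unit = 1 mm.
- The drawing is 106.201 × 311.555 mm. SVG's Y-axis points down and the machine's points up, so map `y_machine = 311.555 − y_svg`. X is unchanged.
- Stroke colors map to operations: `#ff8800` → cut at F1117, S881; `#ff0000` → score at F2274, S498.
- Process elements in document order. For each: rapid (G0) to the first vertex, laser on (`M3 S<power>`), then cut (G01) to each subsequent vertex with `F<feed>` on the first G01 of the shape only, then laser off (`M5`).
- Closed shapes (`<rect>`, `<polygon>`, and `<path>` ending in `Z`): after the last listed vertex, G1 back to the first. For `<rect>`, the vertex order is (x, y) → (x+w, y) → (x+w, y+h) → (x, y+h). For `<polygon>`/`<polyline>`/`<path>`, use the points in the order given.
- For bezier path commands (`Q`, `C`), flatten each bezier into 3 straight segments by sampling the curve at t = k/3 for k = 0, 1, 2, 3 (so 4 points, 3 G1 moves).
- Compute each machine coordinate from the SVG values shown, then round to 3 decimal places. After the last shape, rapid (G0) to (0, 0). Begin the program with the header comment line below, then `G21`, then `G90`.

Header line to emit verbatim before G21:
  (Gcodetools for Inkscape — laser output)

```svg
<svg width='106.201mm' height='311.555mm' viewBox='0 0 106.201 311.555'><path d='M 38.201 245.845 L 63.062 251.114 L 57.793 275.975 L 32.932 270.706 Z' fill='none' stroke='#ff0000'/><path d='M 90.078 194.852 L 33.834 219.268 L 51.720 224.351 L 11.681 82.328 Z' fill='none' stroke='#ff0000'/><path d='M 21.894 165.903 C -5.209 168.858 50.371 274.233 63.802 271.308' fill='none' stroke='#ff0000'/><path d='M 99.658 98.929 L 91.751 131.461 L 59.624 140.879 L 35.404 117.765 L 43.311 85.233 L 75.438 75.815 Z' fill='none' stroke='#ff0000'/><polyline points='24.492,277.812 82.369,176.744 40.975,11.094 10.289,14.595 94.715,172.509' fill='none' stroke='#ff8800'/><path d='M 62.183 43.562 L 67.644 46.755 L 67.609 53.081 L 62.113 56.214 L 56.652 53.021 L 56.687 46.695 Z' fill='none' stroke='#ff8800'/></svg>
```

(Gcodetools for Inkscape — laser output)
G21
G90
G0 X38.201 Y65.710
M3 S498
G01 X63.062 Y60.441 F2274
G01 X57.793 Y35.580
G01 X32.932 Y40.849
G01 X38.201 Y65.710
M5
G0 X90.078 Y116.703
M3 S498
G01 X33.834 Y92.287 F2274
G01 X51.720 Y87.204
G01 X11.681 Y229.227
G01 X90.078 Y116.703
M5
G0 X21.894 Y145.652
M3 S498
G01 X17.729 Y116.361 F2274
G01 X40.945 Y65.618
G01 X63.802 Y40.247
M5
G0 X99.658 Y212.626
M3 S498
G01 X91.751 Y180.094 F2274
G01 X59.624 Y170.676
G01 X35.404 Y193.790
G01 X43.311 Y226.322
G01 X75.438 Y235.740
G01 X99.658 Y212.626
M5
G0 X24.492 Y33.743
M3 S881
G01 X82.369 Y134.811 F1117
G01 X40.975 Y300.461
G01 X10.289 Y296.960
G01 X94.715 Y139.046
M5
G0 X62.183 Y267.993
M3 S881
G01 X67.644 Y264.800 F1117
G01 X67.609 Y258.474
G01 X62.113 Y255.341
G01 X56.652 Y258.534
G01 X56.687 Y264.860
G01 X62.183 Y267.993
M5
G0 X0.000 Y0.000

Since the viewBox matches the mm dimensions, user units are millimetres directly. The only transform is the Y-flip y_m = 311.555 − y_svg.

Shape 1 is a regular polygon drawn with `<path>`. Its stroke #ff0000 means score at S498, F2274. After flipping Y the toolpath is (38.201,65.710) → (63.062,60.441) → (57.793,35.580) → (32.932,40.849) → (38.201,65.710), returning to the start.

Shape 2 is a closed polygon drawn with `<path>`. Its stroke #ff0000 means score at S498, F2274. After flipping Y the toolpath is (90.078,116.703) → (33.834,92.287) → (51.720,87.204) → (11.681,229.227) → (90.078,116.703), returning to the start.

Shape 3 is a cubic bezier drawn with `<path>`. Its stroke #ff0000 means score at S498, F2274. After flipping Y the toolpath is (21.894,145.652) → (17.729,116.361) → (40.945,65.618) → (63.802,40.247).

Shape 4 is a regular polygon drawn with `<path>`. Its stroke #ff0000 means score at S498, F2274. After flipping Y the toolpath is (99.658,212.626) → (91.751,180.094) → (59.624,170.676) → (35.404,193.790) → (43.311,226.322) → (75.438,235.740) → (99.658,212.626), returning to the start.

Shape 5 is a open polyline drawn with `<polyline>`. Its stroke #ff8800 means cut at S881, F1117. After flipping Y the toolpath is (24.492,33.743) → (82.369,134.811) → (40.975,300.461) → (10.289,296.960) → (94.715,139.046).

Shape 6 is a regular polygon drawn with `<path>`. Its stroke #ff8800 means cut at S881, F1117. After flipping Y the toolpath is (62.183,267.993) → (67.644,264.800) → (67.609,258.474) → (62.113,255.341) → (56.652,258.534) → (56.687,264.860) → (62.183,267.993), returning to the start.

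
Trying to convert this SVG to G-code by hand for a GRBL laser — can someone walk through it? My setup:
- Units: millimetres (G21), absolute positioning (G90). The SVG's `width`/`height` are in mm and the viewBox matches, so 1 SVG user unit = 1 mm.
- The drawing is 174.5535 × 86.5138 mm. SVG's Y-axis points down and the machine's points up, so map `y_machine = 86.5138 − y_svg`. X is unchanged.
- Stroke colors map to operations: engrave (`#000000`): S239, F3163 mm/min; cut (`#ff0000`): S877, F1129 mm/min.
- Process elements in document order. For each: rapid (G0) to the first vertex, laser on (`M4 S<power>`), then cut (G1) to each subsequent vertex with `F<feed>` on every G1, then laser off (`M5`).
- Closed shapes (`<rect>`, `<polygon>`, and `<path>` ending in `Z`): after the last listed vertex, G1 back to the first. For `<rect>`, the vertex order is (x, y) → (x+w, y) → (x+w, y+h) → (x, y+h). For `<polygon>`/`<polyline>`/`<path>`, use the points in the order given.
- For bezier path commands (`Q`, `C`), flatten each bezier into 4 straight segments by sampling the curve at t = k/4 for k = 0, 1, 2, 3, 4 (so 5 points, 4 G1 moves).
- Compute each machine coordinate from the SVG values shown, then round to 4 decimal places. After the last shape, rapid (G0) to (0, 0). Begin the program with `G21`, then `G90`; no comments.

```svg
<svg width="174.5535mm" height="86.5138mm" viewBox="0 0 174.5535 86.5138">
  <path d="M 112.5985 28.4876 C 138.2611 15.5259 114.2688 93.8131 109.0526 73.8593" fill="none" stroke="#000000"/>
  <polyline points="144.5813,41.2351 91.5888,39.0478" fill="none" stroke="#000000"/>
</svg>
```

G21
G90
G0 X112.5985 Y58.0262
M4 S239
G1 X123.6044 Y53.5991 F3163
G1 X122.4051 Y32.7183 F3163
G1 X115.4160 Y13.1486 F3163
G1 X109.0526 Y12.6545 F3163
M5
G0 X144.5813 Y45.2787
M4 S239
G1 X91.5888 Y47.4660 F3163
M5
G0 X0.0000 Y0.0000

Since the viewBox matches the mm dimensions, user units are millimetres directly. The only transform is the Y-flip y_m = 86.5138 − y_svg.

Shape 1 is a cubic bezier drawn with `<path>`. Its stroke #000000 means engrave at S239, F3163. After flipping Y the toolpath is (112.5985,58.0262) → (123.6044,53.5991) → (122.4051,32.7183) → (115.4160,13.1486) → (109.0526,12.6545).

Shape 2 is a line segment drawn with `<polyline>`. Its stroke #000000 means engrave at S239, F3163. After flipping Y the toolpath is (144.5813,45.2787) → (91.5888,47.4660).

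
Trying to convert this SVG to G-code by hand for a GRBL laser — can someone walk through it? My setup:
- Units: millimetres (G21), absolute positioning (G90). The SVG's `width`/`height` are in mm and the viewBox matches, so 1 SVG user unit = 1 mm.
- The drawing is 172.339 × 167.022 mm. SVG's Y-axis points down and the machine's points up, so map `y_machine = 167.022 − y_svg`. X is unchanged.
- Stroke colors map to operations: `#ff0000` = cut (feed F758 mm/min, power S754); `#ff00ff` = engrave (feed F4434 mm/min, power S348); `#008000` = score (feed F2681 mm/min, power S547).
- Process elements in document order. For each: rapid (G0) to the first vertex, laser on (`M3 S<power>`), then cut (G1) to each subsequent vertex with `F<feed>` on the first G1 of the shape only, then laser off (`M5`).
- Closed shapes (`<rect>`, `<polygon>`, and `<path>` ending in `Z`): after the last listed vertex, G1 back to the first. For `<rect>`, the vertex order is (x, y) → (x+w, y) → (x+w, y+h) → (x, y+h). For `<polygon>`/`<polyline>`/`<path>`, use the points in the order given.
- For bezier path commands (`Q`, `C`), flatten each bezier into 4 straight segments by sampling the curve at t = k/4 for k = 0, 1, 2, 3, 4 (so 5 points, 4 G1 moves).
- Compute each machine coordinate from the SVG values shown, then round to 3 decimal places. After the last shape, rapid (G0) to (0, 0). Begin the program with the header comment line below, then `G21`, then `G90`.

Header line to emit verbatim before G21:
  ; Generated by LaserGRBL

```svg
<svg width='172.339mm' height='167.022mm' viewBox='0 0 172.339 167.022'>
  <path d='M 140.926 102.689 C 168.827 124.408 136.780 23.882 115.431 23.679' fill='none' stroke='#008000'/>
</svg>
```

viewBox `0 0 172.339 167.022` with mm width/height → 1 unit = 1 mm. Flip: y_m = 167.022 − y_svg.

**Shape 1** — `<path>` cubic bezier, stroke `#008000` → score (S547, F2681). Control points (SVG): P0=(140.926,102.689), P1=(168.827,124.408), P2=(136.780,23.882), P3=(115.431,23.679); sampled at t=k/4. Machine vertices: (140.926,64.333) → (151.715,67.487) → (146.647,95.617) → (132.345,127.858) → (115.431,143.343). Open path.

; Generated by LaserGRBL
G21
G90
G0 X140.926 Y64.333
M3 S547
G1 X151.715 Y67.487 F2681
G1 X146.647 Y95.617
G1 X132.345 Y127.858
G1 X115.431 Y143.343
M5
G0 X0.000 Y0.000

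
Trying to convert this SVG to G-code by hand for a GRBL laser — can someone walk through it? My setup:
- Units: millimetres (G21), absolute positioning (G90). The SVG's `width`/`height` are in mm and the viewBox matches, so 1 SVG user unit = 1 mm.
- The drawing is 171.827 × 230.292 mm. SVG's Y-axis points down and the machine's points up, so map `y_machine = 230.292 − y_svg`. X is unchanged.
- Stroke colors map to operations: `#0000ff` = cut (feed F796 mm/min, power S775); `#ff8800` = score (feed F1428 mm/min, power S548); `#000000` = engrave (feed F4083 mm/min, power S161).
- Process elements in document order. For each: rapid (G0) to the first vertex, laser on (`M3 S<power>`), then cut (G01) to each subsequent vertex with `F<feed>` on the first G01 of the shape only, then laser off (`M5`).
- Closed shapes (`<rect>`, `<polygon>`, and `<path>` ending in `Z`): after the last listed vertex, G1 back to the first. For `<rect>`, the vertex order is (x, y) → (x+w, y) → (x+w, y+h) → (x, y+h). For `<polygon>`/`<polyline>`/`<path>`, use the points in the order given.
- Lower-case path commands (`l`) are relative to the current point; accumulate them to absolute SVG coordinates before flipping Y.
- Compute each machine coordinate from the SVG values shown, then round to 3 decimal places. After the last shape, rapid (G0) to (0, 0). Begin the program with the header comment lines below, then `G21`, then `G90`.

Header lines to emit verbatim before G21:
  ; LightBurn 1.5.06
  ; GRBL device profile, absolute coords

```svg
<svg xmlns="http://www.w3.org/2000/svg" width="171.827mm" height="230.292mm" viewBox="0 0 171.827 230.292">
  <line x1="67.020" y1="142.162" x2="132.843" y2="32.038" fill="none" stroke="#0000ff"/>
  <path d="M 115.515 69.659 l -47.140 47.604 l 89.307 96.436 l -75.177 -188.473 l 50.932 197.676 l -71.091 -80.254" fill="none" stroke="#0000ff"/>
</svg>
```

viewBox `0 0 171.827 230.292` with mm width/height → 1 unit = 1 mm. Flip: y_m = 230.292 − y_svg.

**Shape 1** — `<line>` line segment, stroke `#0000ff` → cut (S775, F796). Machine vertices: (67.020,88.130) → (132.843,198.254). Open path.

**Shape 2** — `<path>` open polyline, stroke `#0000ff` → cut (S775, F796). Machine vertices: (115.515,160.633) → (68.375,113.029) → (157.682,16.593) → (82.505,205.066) → (133.437,7.390) → (62.346,87.644). Open path.

; LightBurn 1.5.06
; GRBL device profile, absolute coords
G21
G90
G0 X67.020 Y88.130
M3 S775
G01 X132.843 Y198.254 F796
M5
G0 X115.515 Y160.633
M3 S775
G01 X68.375 Y113.029 F796
G01 X157.682 Y16.593
G01 X82.505 Y205.066
G01 X133.437 Y7.390
G01 X62.346 Y87.644
M5
G0 X0.000 Y0.000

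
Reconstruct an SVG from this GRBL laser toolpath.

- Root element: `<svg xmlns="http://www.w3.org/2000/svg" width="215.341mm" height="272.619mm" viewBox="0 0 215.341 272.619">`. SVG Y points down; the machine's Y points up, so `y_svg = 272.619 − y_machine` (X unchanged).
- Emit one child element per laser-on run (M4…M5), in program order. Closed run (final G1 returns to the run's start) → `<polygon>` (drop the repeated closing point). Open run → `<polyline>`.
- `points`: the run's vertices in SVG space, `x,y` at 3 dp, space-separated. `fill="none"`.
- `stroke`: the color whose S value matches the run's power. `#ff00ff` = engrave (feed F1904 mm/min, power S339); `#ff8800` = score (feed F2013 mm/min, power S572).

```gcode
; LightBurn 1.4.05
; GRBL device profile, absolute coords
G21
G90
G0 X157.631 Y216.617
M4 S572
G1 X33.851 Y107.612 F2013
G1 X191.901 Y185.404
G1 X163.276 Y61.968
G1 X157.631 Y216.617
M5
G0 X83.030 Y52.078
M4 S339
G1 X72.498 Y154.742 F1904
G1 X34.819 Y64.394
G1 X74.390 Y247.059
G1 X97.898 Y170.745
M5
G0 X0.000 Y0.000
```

y_svg = 272.619 − y_m.

[1] S572→`#ff8800` (score); closed run; points: 157.631,56.002 33.851,165.007 191.901,87.215 163.276,210.651

[2] S339→`#ff00ff` (engrave); open run; points: 83.030,220.541 72.498,117.877 34.819,208.225 74.390,25.560 97.898,101.874

<svg xmlns="http://www.w3.org/2000/svg" width="215.341mm" height="272.619mm" viewBox="0 0 215.341 272.619">
  <polygon points="157.631,56.002 33.851,165.007 191.901,87.215 163.276,210.651" fill="none" stroke="#ff8800"/>
  <polyline points="83.030,220.541 72.498,117.877 34.819,208.225 74.390,25.560 97.898,101.874" fill="none" stroke="#ff00ff"/>
</svg>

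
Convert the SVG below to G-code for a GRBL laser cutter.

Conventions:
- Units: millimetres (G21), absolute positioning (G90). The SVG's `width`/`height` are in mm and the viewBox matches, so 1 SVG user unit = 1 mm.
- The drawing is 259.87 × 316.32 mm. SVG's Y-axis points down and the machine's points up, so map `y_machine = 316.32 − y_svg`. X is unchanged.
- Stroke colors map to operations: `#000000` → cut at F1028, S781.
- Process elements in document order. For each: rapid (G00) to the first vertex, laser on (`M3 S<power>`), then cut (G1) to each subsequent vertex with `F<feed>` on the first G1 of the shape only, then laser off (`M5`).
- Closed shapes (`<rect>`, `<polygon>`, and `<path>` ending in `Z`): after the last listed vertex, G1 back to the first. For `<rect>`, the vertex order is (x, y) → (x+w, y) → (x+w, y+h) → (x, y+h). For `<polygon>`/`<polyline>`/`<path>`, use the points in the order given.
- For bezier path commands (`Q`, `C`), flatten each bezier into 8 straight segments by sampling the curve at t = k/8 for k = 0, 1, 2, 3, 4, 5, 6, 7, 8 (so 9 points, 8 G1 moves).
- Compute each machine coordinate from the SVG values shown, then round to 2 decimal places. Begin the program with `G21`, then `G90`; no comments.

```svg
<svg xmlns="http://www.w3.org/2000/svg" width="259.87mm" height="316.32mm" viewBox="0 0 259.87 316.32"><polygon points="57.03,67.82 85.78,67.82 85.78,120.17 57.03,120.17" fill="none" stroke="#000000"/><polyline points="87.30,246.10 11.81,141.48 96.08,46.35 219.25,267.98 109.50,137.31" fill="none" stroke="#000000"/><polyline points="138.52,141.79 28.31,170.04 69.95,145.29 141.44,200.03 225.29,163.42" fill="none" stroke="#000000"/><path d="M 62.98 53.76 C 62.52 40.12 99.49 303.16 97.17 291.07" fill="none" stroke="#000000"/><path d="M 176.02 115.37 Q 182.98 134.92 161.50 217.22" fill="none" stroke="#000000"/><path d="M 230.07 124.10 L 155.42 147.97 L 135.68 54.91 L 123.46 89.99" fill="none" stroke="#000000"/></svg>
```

Since the viewBox matches the mm dimensions, user units are millimetres directly. The only transform is the Y-flip y_m = 316.32 − y_svg.

Shape 1 is a rectangle drawn with `<polygon>`. Its stroke #000000 means cut at S781, F1028. After flipping Y the toolpath is (57.03,248.50) → (85.78,248.50) → (85.78,196.15) → (57.03,196.15) → (57.03,248.50), returning to the start.

Shape 2 is a open polyline drawn with `<polyline>`. Its stroke #000000 means cut at S781, F1028. After flipping Y the toolpath is (87.30,70.22) → (11.81,174.84) → (96.08,269.97) → (219.25,48.34) → (109.50,179.01).

Shape 3 is a open polyline drawn with `<polyline>`. Its stroke #000000 means cut at S781, F1028. After flipping Y the toolpath is (138.52,174.53) → (28.31,146.28) → (69.95,171.03) → (141.44,116.29) → (225.29,152.90).

Shape 4 is a cubic bezier drawn with `<path>`. Its stroke #000000 means cut at S781, F1028. After flipping Y the toolpath is (62.98,262.56) → (64.41,255.78) → (68.45,229.53) → (74.21,190.28) → (80.77,144.49) → (87.25,98.62) → (92.74,59.15) → (96.35,32.54) → (97.17,25.25).

Shape 5 is a quadratic bezier drawn with `<path>`. Its stroke #000000 means cut at S781, F1028. After flipping Y the toolpath is (176.02,200.95) → (177.32,195.08) → (177.72,187.25) → (177.24,177.46) → (175.87,165.71) → (173.61,152.00) → (170.46,136.33) → (166.43,118.69) → (161.50,99.10).

Shape 6 is a open polyline drawn with `<path>`. Its stroke #000000 means cut at S781, F1028. After flipping Y the toolpath is (230.07,192.22) → (155.42,168.35) → (135.68,261.41) → (123.46,226.33).

G21
G90
G00 X57.03 Y248.50
M3 S781
G1 X85.78 Y248.50 F1028
G1 X85.78 Y196.15
G1 X57.03 Y196.15
G1 X57.03 Y248.50
M5
G00 X87.30 Y70.22
M3 S781
G1 X11.81 Y174.84 F1028
G1 X96.08 Y269.97
G1 X219.25 Y48.34
G1 X109.50 Y179.01
M5
G00 X138.52 Y174.53
M3 S781
G1 X28.31 Y146.28 F1028
G1 X69.95 Y171.03
G1 X141.44 Y116.29
G1 X225.29 Y152.90
M5
G00 X62.98 Y262.56
M3 S781
G1 X64.41 Y255.78 F1028
G1 X68.45 Y229.53
G1 X74.21 Y190.28
G1 X80.77 Y144.49
G1 X87.25 Y98.62
G1 X92.74 Y59.15
G1 X96.35 Y32.54
G1 X97.17 Y25.25
M5
G00 X176.02 Y200.95
M3 S781
G1 X177.32 Y195.08 F1028
G1 X177.72 Y187.25
G1 X177.24 Y177.46
G1 X175.87 Y165.71
G1 X173.61 Y152.00
G1 X170.46 Y136.33
G1 X166.43 Y118.69
G1 X161.50 Y99.10
M5
G00 X230.07 Y192.22
M3 S781
G1 X155.42 Y168.35 F1028
G1 X135.68 Y261.41
G1 X123.46 Y226.33
M5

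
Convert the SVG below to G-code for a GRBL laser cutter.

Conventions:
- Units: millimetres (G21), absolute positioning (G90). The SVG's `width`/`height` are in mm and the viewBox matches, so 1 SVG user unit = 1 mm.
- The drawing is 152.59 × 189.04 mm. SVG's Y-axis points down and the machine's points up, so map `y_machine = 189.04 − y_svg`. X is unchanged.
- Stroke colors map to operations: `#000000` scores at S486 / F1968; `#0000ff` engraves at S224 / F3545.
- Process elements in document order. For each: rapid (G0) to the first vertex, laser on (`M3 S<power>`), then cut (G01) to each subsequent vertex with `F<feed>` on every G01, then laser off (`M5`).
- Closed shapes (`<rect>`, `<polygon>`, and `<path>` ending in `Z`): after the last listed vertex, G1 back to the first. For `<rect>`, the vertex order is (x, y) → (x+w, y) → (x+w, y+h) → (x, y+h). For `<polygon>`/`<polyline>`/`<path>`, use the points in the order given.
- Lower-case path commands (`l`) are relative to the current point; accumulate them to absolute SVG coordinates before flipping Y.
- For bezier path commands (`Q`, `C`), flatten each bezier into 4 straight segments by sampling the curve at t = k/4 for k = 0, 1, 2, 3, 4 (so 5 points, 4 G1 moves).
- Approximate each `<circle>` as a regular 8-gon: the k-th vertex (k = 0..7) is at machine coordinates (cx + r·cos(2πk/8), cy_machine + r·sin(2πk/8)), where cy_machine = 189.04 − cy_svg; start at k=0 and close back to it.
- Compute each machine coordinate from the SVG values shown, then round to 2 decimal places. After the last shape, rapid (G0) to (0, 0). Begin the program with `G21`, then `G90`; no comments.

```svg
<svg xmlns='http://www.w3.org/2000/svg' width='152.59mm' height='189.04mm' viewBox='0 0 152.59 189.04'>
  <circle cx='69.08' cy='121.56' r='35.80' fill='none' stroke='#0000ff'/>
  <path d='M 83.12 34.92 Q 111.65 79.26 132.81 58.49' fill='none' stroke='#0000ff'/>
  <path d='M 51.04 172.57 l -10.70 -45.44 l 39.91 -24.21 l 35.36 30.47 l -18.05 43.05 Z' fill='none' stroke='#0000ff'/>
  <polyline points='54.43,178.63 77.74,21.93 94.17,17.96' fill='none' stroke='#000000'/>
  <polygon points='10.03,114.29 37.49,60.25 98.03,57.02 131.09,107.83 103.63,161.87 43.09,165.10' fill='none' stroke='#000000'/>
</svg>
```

G21
G90
G0 X104.88 Y67.48
M3 S224
G01 X94.39 Y92.79 F3545
G01 X69.08 Y103.28 F3545
G01 X43.77 Y92.79 F3545
G01 X33.28 Y67.48 F3545
G01 X43.77 Y42.17 F3545
G01 X69.08 Y31.68 F3545
G01 X94.39 Y42.17 F3545
G01 X104.88 Y67.48 F3545
M5
G0 X83.12 Y154.12
M3 S224
G01 X96.92 Y136.02 F3545
G01 X109.81 Y126.06 F3545
G01 X121.77 Y124.23 F3545
G01 X132.81 Y130.55 F3545
M5
G0 X51.04 Y16.47
M3 S224
G01 X40.34 Y61.91 F3545
G01 X80.25 Y86.12 F3545
G01 X115.61 Y55.65 F3545
G01 X97.56 Y12.60 F3545
G01 X51.04 Y16.47 F3545
M5
G0 X54.43 Y10.41
M3 S486
G01 X77.74 Y167.11 F1968
G01 X94.17 Y171.08 F1968
M5
G0 X10.03 Y74.75
M3 S486
G01 X37.49 Y128.79 F1968
G01 X98.03 Y132.02 F1968
G01 X131.09 Y81.21 F1968
G01 X103.63 Y27.17 F1968
G01 X43.09 Y23.94 F1968
G01 X10.03 Y74.75 F1968
M5
G0 X0.00 Y0.00

Since the viewBox matches the mm dimensions, user units are millimetres directly. The only transform is the Y-flip y_m = 189.04 − y_svg.

Shape 1 is a circle drawn with `<circle>`. Its stroke #0000ff means engrave at S224, F3545. After flipping Y the toolpath is (104.88,67.48) → (94.39,92.79) → (69.08,103.28) → (43.77,92.79) → (33.28,67.48) → (43.77,42.17) → (69.08,31.68) → (94.39,42.17) → (104.88,67.48), returning to the start.

Shape 2 is a quadratic bezier drawn with `<path>`. Its stroke #0000ff means engrave at S224, F3545. After flipping Y the toolpath is (83.12,154.12) → (96.92,136.02) → (109.81,126.06) → (121.77,124.23) → (132.81,130.55).

Shape 3 is a regular polygon drawn with `<path>`. Its stroke #0000ff means engrave at S224, F3545. After flipping Y the toolpath is (51.04,16.47) → (40.34,61.91) → (80.25,86.12) → (115.61,55.65) → (97.56,12.60) → (51.04,16.47), returning to the start.

Shape 4 is a open polyline drawn with `<polyline>`. Its stroke #000000 means score at S486, F1968. After flipping Y the toolpath is (54.43,10.41) → (77.74,167.11) → (94.17,171.08).

Shape 5 is a regular polygon drawn with `<polygon>`. Its stroke #000000 means score at S486, F1968. After flipping Y the toolpath is (10.03,74.75) → (37.49,128.79) → (98.03,132.02) → (131.09,81.21) → (103.63,27.17) → (43.09,23.94) → (10.03,74.75), returning to the start.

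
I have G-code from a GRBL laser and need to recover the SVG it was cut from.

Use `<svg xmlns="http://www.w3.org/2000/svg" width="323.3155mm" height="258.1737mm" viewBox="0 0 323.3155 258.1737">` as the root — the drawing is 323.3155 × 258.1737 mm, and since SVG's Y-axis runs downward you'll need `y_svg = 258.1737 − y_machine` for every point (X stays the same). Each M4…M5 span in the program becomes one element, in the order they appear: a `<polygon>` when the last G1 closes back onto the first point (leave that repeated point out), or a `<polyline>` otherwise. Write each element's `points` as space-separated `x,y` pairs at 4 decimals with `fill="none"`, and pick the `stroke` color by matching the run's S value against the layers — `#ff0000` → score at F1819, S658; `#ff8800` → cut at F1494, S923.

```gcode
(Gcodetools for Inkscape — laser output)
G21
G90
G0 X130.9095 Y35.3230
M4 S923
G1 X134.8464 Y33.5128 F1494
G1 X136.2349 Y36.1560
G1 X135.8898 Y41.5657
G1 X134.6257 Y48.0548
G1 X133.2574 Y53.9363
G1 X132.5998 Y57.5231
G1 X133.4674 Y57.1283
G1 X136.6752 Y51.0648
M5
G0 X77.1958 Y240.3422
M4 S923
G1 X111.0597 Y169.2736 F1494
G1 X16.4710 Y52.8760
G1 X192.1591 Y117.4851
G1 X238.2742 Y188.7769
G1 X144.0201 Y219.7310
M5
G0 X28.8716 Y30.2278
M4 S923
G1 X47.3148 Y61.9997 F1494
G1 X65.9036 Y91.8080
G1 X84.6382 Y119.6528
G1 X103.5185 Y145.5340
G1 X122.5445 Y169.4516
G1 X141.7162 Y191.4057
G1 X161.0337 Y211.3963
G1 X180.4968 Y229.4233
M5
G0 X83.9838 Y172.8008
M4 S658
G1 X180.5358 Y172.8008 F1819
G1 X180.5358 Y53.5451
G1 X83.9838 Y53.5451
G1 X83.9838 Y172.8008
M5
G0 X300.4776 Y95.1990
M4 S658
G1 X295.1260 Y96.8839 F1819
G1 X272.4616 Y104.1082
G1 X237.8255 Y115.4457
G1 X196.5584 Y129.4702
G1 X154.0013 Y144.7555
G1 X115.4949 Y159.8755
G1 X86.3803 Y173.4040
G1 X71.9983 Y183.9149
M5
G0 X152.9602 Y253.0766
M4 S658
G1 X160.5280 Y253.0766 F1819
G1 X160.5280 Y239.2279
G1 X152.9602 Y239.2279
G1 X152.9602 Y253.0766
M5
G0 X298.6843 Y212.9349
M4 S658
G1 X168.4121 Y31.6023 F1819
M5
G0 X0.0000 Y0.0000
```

y_svg = 258.1737 − y_m.

[1] S923→`#ff8800` (cut); open run; points: 130.9095,222.8507 134.8464,224.6609 136.2349,222.0177 135.8898,216.6080 134.6257,210.1189 133.2574,204.2374 132.5998,200.6506 133.4674,201.0454 136.6752,207.1089

[2] S923→`#ff8800` (cut); open run; points: 77.1958,17.8315 111.0597,88.9001 16.4710,205.2977 192.1591,140.6886 238.2742,69.3968 144.0201,38.4427

[3] S923→`#ff8800` (cut); open run; points: 28.8716,227.9459 47.3148,196.1740 65.9036,166.3657 84.6382,138.5209 103.5185,112.6397 122.5445,88.7221 141.7162,66.7680 161.0337,46.7774 180.4968,28.7504

[4] S658→`#ff0000` (score); closed run; points: 83.9838,85.3729 180.5358,85.3729 180.5358,204.6286 83.9838,204.6286

[5] S658→`#ff0000` (score); open run; points: 300.4776,162.9747 295.1260,161.2898 272.4616,154.0655 237.8255,142.7280 196.5584,128.7035 154.0013,113.4182 115.4949,98.2982 86.3803,84.7697 71.9983,74.2588

[6] S658→`#ff0000` (score); closed run; points: 152.9602,5.0971 160.5280,5.0971 160.5280,18.9458 152.9602,18.9458

[7] S658→`#ff0000` (score); open run; points: 298.6843,45.2388 168.4121,226.5714

<svg xmlns="http://www.w3.org/2000/svg" width="323.3155mm" height="258.1737mm" viewBox="0 0 323.3155 258.1737">
  <polyline points="130.9095,222.8507 134.8464,224.6609 136.2349,222.0177 135.8898,216.6080 134.6257,210.1189 133.2574,204.2374 132.5998,200.6506 133.4674,201.0454 136.6752,207.1089" fill="none" stroke="#ff8800"/>
  <polyline points="77.1958,17.8315 111.0597,88.9001 16.4710,205.2977 192.1591,140.6886 238.2742,69.3968 144.0201,38.4427" fill="none" stroke="#ff8800"/>
  <polyline points="28.8716,227.9459 47.3148,196.1740 65.9036,166.3657 84.6382,138.5209 103.5185,112.6397 122.5445,88.7221 141.7162,66.7680 161.0337,46.7774 180.4968,28.7504" fill="none" stroke="#ff8800"/>
  <polygon points="83.9838,85.3729 180.5358,85.3729 180.5358,204.6286 83.9838,204.6286" fill="none" stroke="#ff0000"/>
  <polyline points="300.4776,162.9747 295.1260,161.2898 272.4616,154.0655 237.8255,142.7280 196.5584,128.7035 154.0013,113.4182 115.4949,98.2982 86.3803,84.7697 71.9983,74.2588" fill="none" stroke="#ff0000"/>
  <polygon points="152.9602,5.0971 160.5280,5.0971 160.5280,18.9458 152.9602,18.9458" fill="none" stroke="#ff0000"/>
  <polyline points="298.6843,45.2388 168.4121,226.5714" fill="none" stroke="#ff0000"/>
</svg>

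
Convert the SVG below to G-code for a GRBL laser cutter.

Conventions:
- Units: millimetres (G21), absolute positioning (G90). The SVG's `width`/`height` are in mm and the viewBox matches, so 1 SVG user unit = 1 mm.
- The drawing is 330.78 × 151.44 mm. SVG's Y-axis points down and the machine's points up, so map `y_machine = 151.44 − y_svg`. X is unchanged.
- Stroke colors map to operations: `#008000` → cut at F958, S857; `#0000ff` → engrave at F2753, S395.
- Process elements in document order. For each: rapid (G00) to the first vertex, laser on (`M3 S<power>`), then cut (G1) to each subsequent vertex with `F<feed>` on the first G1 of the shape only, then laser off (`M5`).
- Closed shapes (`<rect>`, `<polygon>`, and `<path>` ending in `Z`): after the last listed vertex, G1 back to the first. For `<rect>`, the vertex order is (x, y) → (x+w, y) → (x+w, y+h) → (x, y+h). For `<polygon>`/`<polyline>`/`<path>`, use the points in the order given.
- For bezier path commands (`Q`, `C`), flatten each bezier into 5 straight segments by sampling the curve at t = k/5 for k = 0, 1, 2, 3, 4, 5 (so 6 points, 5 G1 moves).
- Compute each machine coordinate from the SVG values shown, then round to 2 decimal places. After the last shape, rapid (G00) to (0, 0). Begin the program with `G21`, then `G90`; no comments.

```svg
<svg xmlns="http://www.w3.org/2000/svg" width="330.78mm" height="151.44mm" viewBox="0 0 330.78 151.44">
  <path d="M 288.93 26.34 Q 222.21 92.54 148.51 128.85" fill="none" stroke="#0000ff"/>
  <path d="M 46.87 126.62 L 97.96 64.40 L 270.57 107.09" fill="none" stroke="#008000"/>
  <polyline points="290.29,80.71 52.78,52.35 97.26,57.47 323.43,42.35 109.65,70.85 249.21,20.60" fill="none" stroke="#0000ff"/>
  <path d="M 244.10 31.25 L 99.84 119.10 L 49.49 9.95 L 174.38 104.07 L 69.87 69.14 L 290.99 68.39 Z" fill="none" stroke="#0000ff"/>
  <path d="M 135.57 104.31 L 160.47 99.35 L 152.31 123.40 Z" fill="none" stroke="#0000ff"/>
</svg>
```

G21
G90
G00 X288.93 Y125.10
M3 S395
G1 X261.96 Y99.82 F2753
G1 X234.44 Y76.92
G1 X206.35 Y56.42
G1 X177.71 Y38.31
G1 X148.51 Y22.59
M5
G00 X46.87 Y24.82
M3 S857
G1 X97.96 Y87.04 F958
G1 X270.57 Y44.35
M5
G00 X290.29 Y70.73
M3 S395
G1 X52.78 Y99.09 F2753
G1 X97.26 Y93.97
G1 X323.43 Y109.09
G1 X109.65 Y80.59
G1 X249.21 Y130.84
M5
G00 X244.10 Y120.19
M3 S395
G1 X99.84 Y32.34 F2753
G1 X49.49 Y141.49
G1 X174.38 Y47.37
G1 X69.87 Y82.30
G1 X290.99 Y83.05
G1 X244.10 Y120.19
M5
G00 X135.57 Y47.13
M3 S395
G1 X160.47 Y52.09 F2753
G1 X152.31 Y28.04
G1 X135.57 Y47.13
M5
G00 X0.00 Y0.00

1 u = 1 mm; y_m = 151.44 − y.

[1] `<path>` quadratic bezier, #0000ff→engrave S395 F2753: (288.93,125.10) → (261.96,99.82) → (234.44,76.92) → (206.35,56.42) → (177.71,38.31) → (148.51,22.59)

[2] `<path>` open polyline, #008000→cut S857 F958: (46.87,24.82) → (97.96,87.04) → (270.57,44.35)

[3] `<polyline>` open polyline, #0000ff→engrave S395 F2753: (290.29,70.73) → (52.78,99.09) → (97.26,93.97) → (323.43,109.09) → (109.65,80.59) → (249.21,130.84)

[4] `<path>` closed polygon, #0000ff→engrave S395 F2753: (244.10,120.19) → (99.84,32.34) → (49.49,141.49) → (174.38,47.37) → (69.87,82.30) → (290.99,83.05) → (244.10,120.19) (closed)

[5] `<path>` regular polygon, #0000ff→engrave S395 F2753: (135.57,47.13) → (160.47,52.09) → (152.31,28.04) → (135.57,47.13) (closed)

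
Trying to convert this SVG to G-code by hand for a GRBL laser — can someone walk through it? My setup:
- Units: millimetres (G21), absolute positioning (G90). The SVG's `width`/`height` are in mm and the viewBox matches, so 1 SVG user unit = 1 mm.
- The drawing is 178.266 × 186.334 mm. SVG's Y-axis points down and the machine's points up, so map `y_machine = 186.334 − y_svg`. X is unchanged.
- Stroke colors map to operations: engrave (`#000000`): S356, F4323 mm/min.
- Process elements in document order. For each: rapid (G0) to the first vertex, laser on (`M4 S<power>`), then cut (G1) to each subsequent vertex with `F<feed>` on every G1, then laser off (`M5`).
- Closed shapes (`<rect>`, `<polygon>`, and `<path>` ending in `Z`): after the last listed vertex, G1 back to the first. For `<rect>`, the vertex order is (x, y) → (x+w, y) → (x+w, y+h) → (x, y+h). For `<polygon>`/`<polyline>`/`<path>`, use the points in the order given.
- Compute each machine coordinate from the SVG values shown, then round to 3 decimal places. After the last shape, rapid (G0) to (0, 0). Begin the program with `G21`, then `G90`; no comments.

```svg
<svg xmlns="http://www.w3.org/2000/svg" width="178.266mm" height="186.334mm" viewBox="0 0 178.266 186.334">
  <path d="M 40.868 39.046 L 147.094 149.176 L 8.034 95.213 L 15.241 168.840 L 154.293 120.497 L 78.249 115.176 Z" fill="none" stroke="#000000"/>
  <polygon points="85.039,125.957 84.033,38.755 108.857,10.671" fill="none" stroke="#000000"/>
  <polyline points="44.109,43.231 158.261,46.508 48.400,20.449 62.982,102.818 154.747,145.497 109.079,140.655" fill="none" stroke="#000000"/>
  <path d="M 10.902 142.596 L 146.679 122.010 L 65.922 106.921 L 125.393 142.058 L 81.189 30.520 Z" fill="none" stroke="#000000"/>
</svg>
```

1 u = 1 mm; y_m = 186.334 − y.

[1] `<path>` closed polygon, #000000→engrave S356 F4323: (40.868,147.288) → (147.094,37.158) → (8.034,91.121) → (15.241,17.494) → (154.293,65.837) → (78.249,71.158) → (40.868,147.288) (closed)

[2] `<polygon>` closed polygon, #000000→engrave S356 F4323: (85.039,60.377) → (84.033,147.579) → (108.857,175.663) → (85.039,60.377) (closed)

[3] `<polyline>` open polyline, #000000→engrave S356 F4323: (44.109,143.103) → (158.261,139.826) → (48.400,165.885) → (62.982,83.516) → (154.747,40.837) → (109.079,45.679)

[4] `<path>` closed polygon, #000000→engrave S356 F4323: (10.902,43.738) → (146.679,64.324) → (65.922,79.413) → (125.393,44.276) → (81.189,155.814) → (10.902,43.738) (closed)

G21
G90
G0 X40.868 Y147.288
M4 S356
G1 X147.094 Y37.158 F4323
G1 X8.034 Y91.121 F4323
G1 X15.241 Y17.494 F4323
G1 X154.293 Y65.837 F4323
G1 X78.249 Y71.158 F4323
G1 X40.868 Y147.288 F4323
M5
G0 X85.039 Y60.377
M4 S356
G1 X84.033 Y147.579 F4323
G1 X108.857 Y175.663 F4323
G1 X85.039 Y60.377 F4323
M5
G0 X44.109 Y143.103
M4 S356
G1 X158.261 Y139.826 F4323
G1 X48.400 Y165.885 F4323
G1 X62.982 Y83.516 F4323
G1 X154.747 Y40.837 F4323
G1 X109.079 Y45.679 F4323
M5
G0 X10.902 Y43.738
M4 S356
G1 X146.679 Y64.324 F4323
G1 X65.922 Y79.413 F4323
G1 X125.393 Y44.276 F4323
G1 X81.189 Y155.814 F4323
G1 X10.902 Y43.738 F4323
M5
G0 X0.000 Y0.000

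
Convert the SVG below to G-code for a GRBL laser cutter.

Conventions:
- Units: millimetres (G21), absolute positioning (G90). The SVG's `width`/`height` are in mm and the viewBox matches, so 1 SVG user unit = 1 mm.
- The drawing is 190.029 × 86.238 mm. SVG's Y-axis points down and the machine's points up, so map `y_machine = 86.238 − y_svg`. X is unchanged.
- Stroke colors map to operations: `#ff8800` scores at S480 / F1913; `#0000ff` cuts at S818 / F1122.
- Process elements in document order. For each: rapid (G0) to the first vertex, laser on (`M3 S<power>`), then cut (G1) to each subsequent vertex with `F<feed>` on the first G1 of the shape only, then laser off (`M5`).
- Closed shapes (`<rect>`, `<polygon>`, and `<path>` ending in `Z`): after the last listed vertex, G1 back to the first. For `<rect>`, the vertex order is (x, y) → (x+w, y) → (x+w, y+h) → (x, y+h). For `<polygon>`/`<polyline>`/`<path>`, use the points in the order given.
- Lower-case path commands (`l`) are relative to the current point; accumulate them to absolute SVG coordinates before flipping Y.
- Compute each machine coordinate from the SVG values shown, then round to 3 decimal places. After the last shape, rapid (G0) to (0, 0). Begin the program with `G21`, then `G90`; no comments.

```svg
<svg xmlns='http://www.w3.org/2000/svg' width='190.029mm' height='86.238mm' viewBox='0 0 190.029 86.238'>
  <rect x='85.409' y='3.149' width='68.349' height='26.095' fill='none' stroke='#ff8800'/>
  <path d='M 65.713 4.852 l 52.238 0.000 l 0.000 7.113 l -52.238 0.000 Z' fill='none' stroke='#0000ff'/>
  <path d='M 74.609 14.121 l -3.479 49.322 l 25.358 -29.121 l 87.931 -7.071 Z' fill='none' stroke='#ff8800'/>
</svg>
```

G21
G90
G0 X85.409 Y83.089
M3 S480
G1 X153.758 Y83.089 F1913
G1 X153.758 Y56.994
G1 X85.409 Y56.994
G1 X85.409 Y83.089
M5
G0 X65.713 Y81.386
M3 S818
G1 X117.951 Y81.386 F1122
G1 X117.951 Y74.273
G1 X65.713 Y74.273
G1 X65.713 Y81.386
M5
G0 X74.609 Y72.117
M3 S480
G1 X71.130 Y22.795 F1913
G1 X96.488 Y51.916
G1 X184.419 Y58.987
G1 X74.609 Y72.117
M5
G0 X0.000 Y0.000

Since the viewBox matches the mm dimensions, user units are millimetres directly. The only transform is the Y-flip y_m = 86.238 − y_svg.

Shape 1 is a rectangle drawn with `<rect>`. Its stroke #ff8800 means score at S480, F1913. After flipping Y the toolpath is (85.409,83.089) → (153.758,83.089) → (153.758,56.994) → (85.409,56.994) → (85.409,83.089), returning to the start.

Shape 2 is a rectangle drawn with `<path>`. Its stroke #0000ff means cut at S818, F1122. After flipping Y the toolpath is (65.713,81.386) → (117.951,81.386) → (117.951,74.273) → (65.713,74.273) → (65.713,81.386), returning to the start.

Shape 3 is a closed polygon drawn with `<path>`. Its stroke #ff8800 means score at S480, F1913. After flipping Y the toolpath is (74.609,72.117) → (71.130,22.795) → (96.488,51.916) → (184.419,58.987) → (74.609,72.117), returning to the start.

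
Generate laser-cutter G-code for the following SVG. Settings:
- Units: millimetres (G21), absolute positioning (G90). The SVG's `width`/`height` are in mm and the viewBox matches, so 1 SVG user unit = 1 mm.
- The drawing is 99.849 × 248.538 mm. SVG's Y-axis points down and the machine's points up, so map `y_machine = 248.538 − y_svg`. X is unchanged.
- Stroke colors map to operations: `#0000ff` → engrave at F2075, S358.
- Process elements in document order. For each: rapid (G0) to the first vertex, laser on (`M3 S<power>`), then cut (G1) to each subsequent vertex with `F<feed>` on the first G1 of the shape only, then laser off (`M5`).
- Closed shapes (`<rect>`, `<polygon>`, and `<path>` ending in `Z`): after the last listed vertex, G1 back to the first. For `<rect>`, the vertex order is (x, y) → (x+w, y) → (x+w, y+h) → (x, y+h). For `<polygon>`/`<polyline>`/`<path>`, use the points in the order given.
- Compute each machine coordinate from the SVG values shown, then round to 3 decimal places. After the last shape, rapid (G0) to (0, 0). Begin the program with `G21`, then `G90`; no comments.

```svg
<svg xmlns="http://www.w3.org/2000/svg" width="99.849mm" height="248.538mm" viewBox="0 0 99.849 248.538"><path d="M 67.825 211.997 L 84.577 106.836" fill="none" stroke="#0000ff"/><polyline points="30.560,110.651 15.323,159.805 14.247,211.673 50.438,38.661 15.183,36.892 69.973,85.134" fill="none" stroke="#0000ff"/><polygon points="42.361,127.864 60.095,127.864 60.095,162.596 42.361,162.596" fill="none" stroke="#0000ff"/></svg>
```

1 u = 1 mm; y_m = 248.538 − y.

[1] `<path>` line segment, #0000ff→engrave S358 F2075: (67.825,36.541) → (84.577,141.702)

[2] `<polyline>` open polyline, #0000ff→engrave S358 F2075: (30.560,137.887) → (15.323,88.733) → (14.247,36.865) → (50.438,209.877) → (15.183,211.646) → (69.973,163.404)

[3] `<polygon>` rectangle, #0000ff→engrave S358 F2075: (42.361,120.674) → (60.095,120.674) → (60.095,85.942) → (42.361,85.942) → (42.361,120.674) (closed)

G21
G90
G0 X67.825 Y36.541
M3 S358
G1 X84.577 Y141.702 F2075
M5
G0 X30.560 Y137.887
M3 S358
G1 X15.323 Y88.733 F2075
G1 X14.247 Y36.865
G1 X50.438 Y209.877
G1 X15.183 Y211.646
G1 X69.973 Y163.404
M5
G0 X42.361 Y120.674
M3 S358
G1 X60.095 Y120.674 F2075
G1 X60.095 Y85.942
G1 X42.361 Y85.942
G1 X42.361 Y120.674
M5
G0 X0.000 Y0.000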